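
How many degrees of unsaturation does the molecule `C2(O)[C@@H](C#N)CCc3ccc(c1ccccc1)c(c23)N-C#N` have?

13

Molecular formula from the SMILES: C18H15N3O.
DoU = (2C + 2 + N − H − X)/2 = (2·18 + 2 + 3 − 15 − 0)/2 = 26/2 = 13.
(Structurally: 3 ring(s) + 10 π bond(s) = 13.)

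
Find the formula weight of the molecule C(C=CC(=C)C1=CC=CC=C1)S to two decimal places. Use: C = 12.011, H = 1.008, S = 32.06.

176.28

Molecular formula: C11H12S.
M = 11×12.011 + 12×1.008 + 1×32.06 = 176.28 g/mol.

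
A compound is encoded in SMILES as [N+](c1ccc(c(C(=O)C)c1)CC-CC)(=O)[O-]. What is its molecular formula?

C12H15NO3

Heavy atoms from the SMILES: 12 C, 1 N, 3 O.
Implicit hydrogens by atom environment:
  3 × C: 2 H each → 6
  3 × C (aromatic): 1 H each → 3
  3 × C (aromatic): no H
  2 × C: 3 H each → 6
  2 × O: no H
  1 × C: no H
  1 × N (charge +1): no H
  1 × O (charge -1): no H
  Total hydrogens = 15.
Molecular formula: C12H15NO3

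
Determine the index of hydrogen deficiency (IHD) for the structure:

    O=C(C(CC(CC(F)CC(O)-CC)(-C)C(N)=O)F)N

Molecular formula from the SMILES: C12H22F2N2O3.
DoU = (2C + 2 + N − H − X)/2 = (2·12 + 2 + 2 − 22 − 2)/2 = 4/2 = 2.
(Structurally: 0 ring(s) + 2 π bond(s) = 2.)

2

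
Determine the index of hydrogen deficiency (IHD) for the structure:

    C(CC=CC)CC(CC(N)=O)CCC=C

Molecular formula from the SMILES: C13H23NO.
DoU = (2C + 2 + N − H − X)/2 = (2·13 + 2 + 1 − 23 − 0)/2 = 6/2 = 3.
(Structurally: 0 ring(s) + 3 π bond(s) = 3.)

3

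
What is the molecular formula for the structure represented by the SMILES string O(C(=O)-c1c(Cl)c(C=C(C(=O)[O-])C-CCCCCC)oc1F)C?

C16H19ClFO5-

Heavy atoms from the SMILES: 16 C, 1 Cl, 1 F, 5 O.
Implicit hydrogens by atom environment:
  6 × C: 2 H each → 12
  4 × C (aromatic): no H
  3 × C: no H
  3 × O: no H
  2 × C: 3 H each → 6
  1 × C: 1 H
  1 × Cl: no H
  1 × F: no H
  1 × O (aromatic): no H
  1 × O (charge -1): no H
  Total hydrogens = 19.
Net charge -1.
Molecular formula: C16H19ClFO5-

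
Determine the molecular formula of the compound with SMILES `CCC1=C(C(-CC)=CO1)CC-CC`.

Heavy atoms from the SMILES: 12 C, 1 O.
Implicit hydrogens by atom environment:
  5 × C: 2 H each → 10
  3 × C: 3 H each → 9
  3 × C (aromatic): no H
  1 × C (aromatic): 1 H
  1 × O (aromatic): no H
  Total hydrogens = 20.
Molecular formula: C12H20O

C12H20O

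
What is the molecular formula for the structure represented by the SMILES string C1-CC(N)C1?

C4H9N

Heavy atoms from the SMILES: 4 C, 1 N.
Implicit hydrogens by atom environment:
  3 × C: 2 H each → 6
  1 × C: 1 H
  1 × N: 2 H
  Total hydrogens = 9.
Molecular formula: C4H9N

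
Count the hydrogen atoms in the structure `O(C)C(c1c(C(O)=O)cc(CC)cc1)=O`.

12

Hydrogens are implicit in SMILES; fill each atom to its normal valence:
  3 × C (aromatic): 1 H each → 3
  3 × C (aromatic): no H
  3 × O: no H
  2 × C: 3 H each → 6
  2 × C: no H
  1 × C: 2 H
  1 × O: 1 H
  Total hydrogens = 12.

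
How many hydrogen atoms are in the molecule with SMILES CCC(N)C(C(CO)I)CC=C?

Hydrogens are implicit in SMILES; fill each atom to its normal valence:
  4 × C: 2 H each → 8
  4 × C: 1 H each → 4
  1 × C: 3 H
  1 × I: no H
  1 × N: 2 H
  1 × O: 1 H
  Total hydrogens = 18.

18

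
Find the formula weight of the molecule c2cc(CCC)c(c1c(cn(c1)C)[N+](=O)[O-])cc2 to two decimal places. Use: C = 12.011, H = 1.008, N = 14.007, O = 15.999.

Molecular formula: C14H16N2O2.
M = 14×12.011 + 16×1.008 + 2×14.007 + 2×15.999 = 244.29 g/mol.

244.29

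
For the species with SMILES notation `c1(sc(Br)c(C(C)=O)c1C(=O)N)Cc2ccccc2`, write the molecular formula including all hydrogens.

C14H12BrNO2S

Heavy atoms from the SMILES: 1 Br, 14 C, 1 N, 2 O, 1 S.
Implicit hydrogens by atom environment:
  5 × C (aromatic): 1 H each → 5
  5 × C (aromatic): no H
  2 × C: no H
  2 × O: no H
  1 × Br: no H
  1 × C: 3 H
  1 × C: 2 H
  1 × N: 2 H
  1 × S (aromatic): no H
  Total hydrogens = 12.
Molecular formula: C14H12BrNO2S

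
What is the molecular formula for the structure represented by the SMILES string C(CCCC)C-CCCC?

Heavy atoms from the SMILES: 10 C.
Implicit hydrogens by atom environment:
  8 × C: 2 H each → 16
  2 × C: 3 H each → 6
  Total hydrogens = 22.
Molecular formula: C10H22

C10H22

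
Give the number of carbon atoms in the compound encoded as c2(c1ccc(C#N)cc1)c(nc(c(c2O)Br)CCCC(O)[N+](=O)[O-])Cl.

The symbol for carbon appears 16 times in the SMILES. Lowercase c denotes aromatic carbon and counts toward C.

16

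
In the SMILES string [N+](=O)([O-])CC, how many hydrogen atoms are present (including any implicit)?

Hydrogens are implicit in SMILES; fill each atom to its normal valence:
  1 × C: 3 H
  1 × C: 2 H
  1 × N (charge +1): no H
  1 × O: no H
  1 × O (charge -1): no H
  Total hydrogens = 5.

5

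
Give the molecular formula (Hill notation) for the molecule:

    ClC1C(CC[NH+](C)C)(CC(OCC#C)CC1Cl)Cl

C13H21Cl3NO+

Heavy atoms from the SMILES: 13 C, 3 Cl, 1 N, 1 O.
Implicit hydrogens by atom environment:
  5 × C: 2 H each → 10
  4 × C: 1 H each → 4
  3 × Cl: no H
  2 × C: 3 H each → 6
  2 × C: no H
  1 × N (charge +1): 1 H
  1 × O: no H
  Total hydrogens = 21.
Net charge +1.
Molecular formula: C13H21Cl3NO+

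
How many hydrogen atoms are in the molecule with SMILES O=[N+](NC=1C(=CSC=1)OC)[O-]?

Hydrogens are implicit in SMILES; fill each atom to its normal valence:
  2 × C (aromatic): 1 H each → 2
  2 × C (aromatic): no H
  2 × O: no H
  1 × C: 3 H
  1 × N: 1 H
  1 × N (charge +1): no H
  1 × O (charge -1): no H
  1 × S (aromatic): no H
  Total hydrogens = 6.

6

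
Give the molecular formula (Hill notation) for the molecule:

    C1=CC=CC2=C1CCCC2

C10H12

Heavy atoms from the SMILES: 10 C.
Implicit hydrogens by atom environment:
  4 × C: 2 H each → 8
  4 × C (aromatic): 1 H each → 4
  2 × C (aromatic): no H
  Total hydrogens = 12.
Molecular formula: C10H12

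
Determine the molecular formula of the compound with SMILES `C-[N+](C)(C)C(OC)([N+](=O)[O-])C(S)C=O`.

C7H15N2O4S+

Heavy atoms from the SMILES: 7 C, 2 N, 4 O, 1 S.
Implicit hydrogens by atom environment:
  4 × C: 3 H each → 12
  3 × O: no H
  2 × C: 1 H each → 2
  2 × N (charge +1): no H
  1 × C: no H
  1 × O (charge -1): no H
  1 × S: 1 H
  Total hydrogens = 15.
Net charge +1.
Molecular formula: C7H15N2O4S+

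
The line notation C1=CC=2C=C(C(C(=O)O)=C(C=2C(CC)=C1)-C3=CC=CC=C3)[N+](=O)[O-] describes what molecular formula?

Heavy atoms from the SMILES: 19 C, 1 N, 4 O.
Implicit hydrogens by atom environment:
  9 × C (aromatic): 1 H each → 9
  7 × C (aromatic): no H
  2 × O: no H
  1 × C: 3 H
  1 × C: 2 H
  1 × C: no H
  1 × N (charge +1): no H
  1 × O: 1 H
  1 × O (charge -1): no H
  Total hydrogens = 15.
Molecular formula: C19H15NO4

C19H15NO4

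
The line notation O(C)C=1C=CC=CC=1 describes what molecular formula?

Heavy atoms from the SMILES: 7 C, 1 O.
Implicit hydrogens by atom environment:
  5 × C (aromatic): 1 H each → 5
  1 × C: 3 H
  1 × C (aromatic): no H
  1 × O: no H
  Total hydrogens = 8.
Molecular formula: C7H8O

C7H8O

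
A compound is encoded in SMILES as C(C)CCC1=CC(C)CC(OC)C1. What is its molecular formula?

C12H22O

Heavy atoms from the SMILES: 12 C, 1 O.
Implicit hydrogens by atom environment:
  5 × C: 2 H each → 10
  3 × C: 3 H each → 9
  3 × C: 1 H each → 3
  1 × C: no H
  1 × O: no H
  Total hydrogens = 22.
Molecular formula: C12H22O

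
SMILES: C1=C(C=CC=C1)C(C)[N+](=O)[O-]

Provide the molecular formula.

C8H9NO2

Heavy atoms from the SMILES: 8 C, 1 N, 2 O.
Implicit hydrogens by atom environment:
  5 × C (aromatic): 1 H each → 5
  1 × C: 3 H
  1 × C: 1 H
  1 × C (aromatic): no H
  1 × N (charge +1): no H
  1 × O: no H
  1 × O (charge -1): no H
  Total hydrogens = 9.
Molecular formula: C8H9NO2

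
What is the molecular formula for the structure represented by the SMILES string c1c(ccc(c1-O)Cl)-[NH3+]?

C6H7ClNO+

Heavy atoms from the SMILES: 6 C, 1 Cl, 1 N, 1 O.
Implicit hydrogens by atom environment:
  3 × C (aromatic): 1 H each → 3
  3 × C (aromatic): no H
  1 × Cl: no H
  1 × N (charge +1): 3 H
  1 × O: 1 H
  Total hydrogens = 7.
Net charge +1.
Molecular formula: C6H7ClNO+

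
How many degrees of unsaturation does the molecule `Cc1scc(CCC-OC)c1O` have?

Molecular formula from the SMILES: C9H14O2S.
DoU = (2C + 2 + N − H − X)/2 = (2·9 + 2 + 0 − 14 − 0)/2 = 6/2 = 3.
(Structurally: 1 ring(s) + 2 π bond(s) = 3.)

3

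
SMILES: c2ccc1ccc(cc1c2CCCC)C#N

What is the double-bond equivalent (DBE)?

Molecular formula from the SMILES: C15H15N.
DoU = (2C + 2 + N − H − X)/2 = (2·15 + 2 + 1 − 15 − 0)/2 = 18/2 = 9.
(Structurally: 2 ring(s) + 7 π bond(s) = 9.)

9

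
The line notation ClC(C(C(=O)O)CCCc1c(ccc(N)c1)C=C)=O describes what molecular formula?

Heavy atoms from the SMILES: 14 C, 1 Cl, 1 N, 3 O.
Implicit hydrogens by atom environment:
  4 × C: 2 H each → 8
  3 × C (aromatic): 1 H each → 3
  3 × C (aromatic): no H
  2 × C: 1 H each → 2
  2 × C: no H
  2 × O: no H
  1 × Cl: no H
  1 × N: 2 H
  1 × O: 1 H
  Total hydrogens = 16.
Molecular formula: C14H16ClNO3

C14H16ClNO3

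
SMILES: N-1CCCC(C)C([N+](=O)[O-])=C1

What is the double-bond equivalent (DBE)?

Molecular formula from the SMILES: C7H12N2O2.
DoU = (2C + 2 + N − H − X)/2 = (2·7 + 2 + 2 − 12 − 0)/2 = 6/2 = 3.
(Structurally: 1 ring(s) + 2 π bond(s) = 3.)

3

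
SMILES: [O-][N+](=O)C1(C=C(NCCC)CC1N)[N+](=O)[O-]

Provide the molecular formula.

Heavy atoms from the SMILES: 8 C, 4 N, 4 O.
Implicit hydrogens by atom environment:
  3 × C: 2 H each → 6
  2 × C: 1 H each → 2
  2 × C: no H
  2 × N (charge +1): no H
  2 × O: no H
  2 × O (charge -1): no H
  1 × C: 3 H
  1 × N: 2 H
  1 × N: 1 H
  Total hydrogens = 14.
Molecular formula: C8H14N4O4

C8H14N4O4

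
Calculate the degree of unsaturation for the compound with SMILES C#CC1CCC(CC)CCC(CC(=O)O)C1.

4

Molecular formula from the SMILES: C14H22O2.
DoU = (2C + 2 + N − H − X)/2 = (2·14 + 2 + 0 − 22 − 0)/2 = 8/2 = 4.
(Structurally: 1 ring(s) + 3 π bond(s) = 4.)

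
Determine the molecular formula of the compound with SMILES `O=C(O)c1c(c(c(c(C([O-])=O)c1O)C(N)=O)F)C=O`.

Heavy atoms from the SMILES: 10 C, 1 F, 1 N, 7 O.
Implicit hydrogens by atom environment:
  6 × C (aromatic): no H
  4 × O: no H
  3 × C: no H
  2 × O: 1 H each → 2
  1 × C: 1 H
  1 × F: no H
  1 × N: 2 H
  1 × O (charge -1): no H
  Total hydrogens = 5.
Net charge -1.
Molecular formula: C10H5FNO7-

C10H5FNO7-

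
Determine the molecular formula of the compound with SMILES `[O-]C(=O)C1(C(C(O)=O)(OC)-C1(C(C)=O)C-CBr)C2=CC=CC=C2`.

C16H16BrO6-

Heavy atoms from the SMILES: 1 Br, 16 C, 6 O.
Implicit hydrogens by atom environment:
  6 × C: no H
  5 × C (aromatic): 1 H each → 5
  4 × O: no H
  2 × C: 3 H each → 6
  2 × C: 2 H each → 4
  1 × Br: no H
  1 × C (aromatic): no H
  1 × O: 1 H
  1 × O (charge -1): no H
  Total hydrogens = 16.
Net charge -1.
Molecular formula: C16H16BrO6-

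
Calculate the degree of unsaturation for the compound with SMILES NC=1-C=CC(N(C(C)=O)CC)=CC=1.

5

Molecular formula from the SMILES: C10H14N2O.
DoU = (2C + 2 + N − H − X)/2 = (2·10 + 2 + 2 − 14 − 0)/2 = 10/2 = 5.
(Structurally: 1 ring(s) + 4 π bond(s) = 5.)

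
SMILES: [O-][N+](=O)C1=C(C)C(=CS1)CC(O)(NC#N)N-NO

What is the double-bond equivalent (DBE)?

Molecular formula from the SMILES: C8H11N5O4S.
DoU = (2C + 2 + N − H − X)/2 = (2·8 + 2 + 5 − 11 − 0)/2 = 12/2 = 6.
(Structurally: 1 ring(s) + 5 π bond(s) = 6.)

6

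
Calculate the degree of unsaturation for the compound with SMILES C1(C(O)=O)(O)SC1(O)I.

2

Molecular formula from the SMILES: C3H3IO4S.
DoU = (2C + 2 + N − H − X)/2 = (2·3 + 2 + 0 − 3 − 1)/2 = 4/2 = 2.
(Structurally: 1 ring(s) + 1 π bond(s) = 2.)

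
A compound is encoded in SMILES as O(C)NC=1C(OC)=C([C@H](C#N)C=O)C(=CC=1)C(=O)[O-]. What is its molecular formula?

Heavy atoms from the SMILES: 12 C, 2 N, 5 O.
Implicit hydrogens by atom environment:
  4 × C (aromatic): no H
  4 × O: no H
  2 × C: 3 H each → 6
  2 × C (aromatic): 1 H each → 2
  2 × C: 1 H each → 2
  2 × C: no H
  1 × N: 1 H
  1 × N: no H
  1 × O (charge -1): no H
  Total hydrogens = 11.
Net charge -1.
Molecular formula: C12H11N2O5-

C12H11N2O5-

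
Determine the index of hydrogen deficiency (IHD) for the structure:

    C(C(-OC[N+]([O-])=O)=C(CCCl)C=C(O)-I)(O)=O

4

Molecular formula from the SMILES: C8H9ClINO6.
DoU = (2C + 2 + N − H − X)/2 = (2·8 + 2 + 1 − 9 − 2)/2 = 8/2 = 4.
(Structurally: 0 ring(s) + 4 π bond(s) = 4.)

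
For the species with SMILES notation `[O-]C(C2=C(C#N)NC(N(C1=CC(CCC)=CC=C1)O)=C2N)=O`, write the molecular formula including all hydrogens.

C15H15N4O3-

Heavy atoms from the SMILES: 15 C, 4 N, 3 O.
Implicit hydrogens by atom environment:
  6 × C (aromatic): no H
  4 × C (aromatic): 1 H each → 4
  2 × C: 2 H each → 4
  2 × C: no H
  2 × N: no H
  1 × C: 3 H
  1 × N: 2 H
  1 × N (aromatic): 1 H
  1 × O: 1 H
  1 × O: no H
  1 × O (charge -1): no H
  Total hydrogens = 15.
Net charge -1.
Molecular formula: C15H15N4O3-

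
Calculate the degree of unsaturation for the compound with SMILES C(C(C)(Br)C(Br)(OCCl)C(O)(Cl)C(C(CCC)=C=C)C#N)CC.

4

Molecular formula from the SMILES: C16H23Br2Cl2NO2.
DoU = (2C + 2 + N − H − X)/2 = (2·16 + 2 + 1 − 23 − 4)/2 = 8/2 = 4.
(Structurally: 0 ring(s) + 4 π bond(s) = 4.)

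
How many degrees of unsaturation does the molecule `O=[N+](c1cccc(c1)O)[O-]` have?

Molecular formula from the SMILES: C6H5NO3.
DoU = (2C + 2 + N − H − X)/2 = (2·6 + 2 + 1 − 5 − 0)/2 = 10/2 = 5.
(Structurally: 1 ring(s) + 4 π bond(s) = 5.)

5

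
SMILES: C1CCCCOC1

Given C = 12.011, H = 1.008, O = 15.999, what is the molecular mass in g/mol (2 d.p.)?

100.16

Molecular formula: C6H12O.
M = 6×12.011 + 12×1.008 + 1×15.999 = 100.16 g/mol.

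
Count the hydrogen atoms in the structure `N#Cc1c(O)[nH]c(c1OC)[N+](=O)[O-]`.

5

Hydrogens are implicit in SMILES; fill each atom to its normal valence:
  4 × C (aromatic): no H
  2 × O: no H
  1 × C: 3 H
  1 × C: no H
  1 × N (aromatic): 1 H
  1 × N: no H
  1 × N (charge +1): no H
  1 × O: 1 H
  1 × O (charge -1): no H
  Total hydrogens = 5.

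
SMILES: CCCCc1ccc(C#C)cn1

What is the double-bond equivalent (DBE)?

6

Molecular formula from the SMILES: C11H13N.
DoU = (2C + 2 + N − H − X)/2 = (2·11 + 2 + 1 − 13 − 0)/2 = 12/2 = 6.
(Structurally: 1 ring(s) + 5 π bond(s) = 6.)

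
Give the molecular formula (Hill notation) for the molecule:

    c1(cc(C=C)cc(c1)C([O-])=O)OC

Heavy atoms from the SMILES: 10 C, 3 O.
Implicit hydrogens by atom environment:
  3 × C (aromatic): 1 H each → 3
  3 × C (aromatic): no H
  2 × O: no H
  1 × C: 3 H
  1 × C: 2 H
  1 × C: 1 H
  1 × C: no H
  1 × O (charge -1): no H
  Total hydrogens = 9.
Net charge -1.
Molecular formula: C10H9O3-

C10H9O3-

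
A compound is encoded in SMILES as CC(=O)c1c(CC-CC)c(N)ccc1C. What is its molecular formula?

Heavy atoms from the SMILES: 13 C, 1 N, 1 O.
Implicit hydrogens by atom environment:
  4 × C (aromatic): no H
  3 × C: 3 H each → 9
  3 × C: 2 H each → 6
  2 × C (aromatic): 1 H each → 2
  1 × C: no H
  1 × N: 2 H
  1 × O: no H
  Total hydrogens = 19.
Molecular formula: C13H19NO

C13H19NO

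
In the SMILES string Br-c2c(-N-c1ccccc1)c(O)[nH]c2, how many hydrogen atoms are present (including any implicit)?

Hydrogens are implicit in SMILES; fill each atom to its normal valence:
  6 × C (aromatic): 1 H each → 6
  4 × C (aromatic): no H
  1 × Br: no H
  1 × N (aromatic): 1 H
  1 × N: 1 H
  1 × O: 1 H
  Total hydrogens = 9.

9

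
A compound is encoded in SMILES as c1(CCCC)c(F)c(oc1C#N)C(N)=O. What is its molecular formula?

C10H11FN2O2

Heavy atoms from the SMILES: 10 C, 1 F, 2 N, 2 O.
Implicit hydrogens by atom environment:
  4 × C (aromatic): no H
  3 × C: 2 H each → 6
  2 × C: no H
  1 × C: 3 H
  1 × F: no H
  1 × N: 2 H
  1 × N: no H
  1 × O (aromatic): no H
  1 × O: no H
  Total hydrogens = 11.
Molecular formula: C10H11FN2O2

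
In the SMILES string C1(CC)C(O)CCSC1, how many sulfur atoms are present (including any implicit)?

The symbol for sulfur appears 1 time in the SMILES.

1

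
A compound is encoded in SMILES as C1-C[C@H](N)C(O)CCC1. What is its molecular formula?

Heavy atoms from the SMILES: 7 C, 1 N, 1 O.
Implicit hydrogens by atom environment:
  5 × C: 2 H each → 10
  2 × C: 1 H each → 2
  1 × N: 2 H
  1 × O: 1 H
  Total hydrogens = 15.
Molecular formula: C7H15NO

C7H15NO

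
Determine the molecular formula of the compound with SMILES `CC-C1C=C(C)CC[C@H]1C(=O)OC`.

C11H18O2

Heavy atoms from the SMILES: 11 C, 2 O.
Implicit hydrogens by atom environment:
  3 × C: 3 H each → 9
  3 × C: 2 H each → 6
  3 × C: 1 H each → 3
  2 × C: no H
  2 × O: no H
  Total hydrogens = 18.
Molecular formula: C11H18O2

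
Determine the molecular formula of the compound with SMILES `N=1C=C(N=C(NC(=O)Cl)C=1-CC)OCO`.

Heavy atoms from the SMILES: 8 C, 1 Cl, 3 N, 3 O.
Implicit hydrogens by atom environment:
  3 × C (aromatic): no H
  2 × C: 2 H each → 4
  2 × N (aromatic): no H
  2 × O: no H
  1 × C: 3 H
  1 × C (aromatic): 1 H
  1 × C: no H
  1 × Cl: no H
  1 × N: 1 H
  1 × O: 1 H
  Total hydrogens = 10.
Molecular formula: C8H10ClN3O3

C8H10ClN3O3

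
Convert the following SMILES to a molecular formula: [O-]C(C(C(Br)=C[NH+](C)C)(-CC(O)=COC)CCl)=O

Heavy atoms from the SMILES: 1 Br, 11 C, 1 Cl, 1 N, 4 O.
Implicit hydrogens by atom environment:
  4 × C: no H
  3 × C: 3 H each → 9
  2 × C: 2 H each → 4
  2 × C: 1 H each → 2
  2 × O: no H
  1 × Br: no H
  1 × Cl: no H
  1 × N (charge +1): 1 H
  1 × O: 1 H
  1 × O (charge -1): no H
  Total hydrogens = 17.
Molecular formula: C11H17BrClNO4

C11H17BrClNO4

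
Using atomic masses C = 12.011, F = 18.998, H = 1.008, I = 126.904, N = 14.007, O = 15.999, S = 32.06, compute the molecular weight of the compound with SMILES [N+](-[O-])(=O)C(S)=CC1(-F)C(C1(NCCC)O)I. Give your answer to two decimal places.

362.16

Molecular formula: C8H12FIN2O3S.
M = 8×12.011 + 1×18.998 + 12×1.008 + 1×126.904 + 2×14.007 + 3×15.999 + 1×32.06 = 362.16 g/mol.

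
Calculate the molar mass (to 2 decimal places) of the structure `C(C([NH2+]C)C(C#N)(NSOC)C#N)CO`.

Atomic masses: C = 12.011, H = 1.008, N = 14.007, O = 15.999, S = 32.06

Molecular formula: C8H15N4O2S+.
M = 8×12.011 + 15×1.008 + 4×14.007 + 2×15.999 + 1×32.06 = 231.29 g/mol.

231.29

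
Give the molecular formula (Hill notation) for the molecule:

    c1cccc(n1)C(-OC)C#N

Heavy atoms from the SMILES: 8 C, 2 N, 1 O.
Implicit hydrogens by atom environment:
  4 × C (aromatic): 1 H each → 4
  1 × C: 3 H
  1 × C: 1 H
  1 × C (aromatic): no H
  1 × C: no H
  1 × N (aromatic): no H
  1 × N: no H
  1 × O: no H
  Total hydrogens = 8.
Molecular formula: C8H8N2O

C8H8N2O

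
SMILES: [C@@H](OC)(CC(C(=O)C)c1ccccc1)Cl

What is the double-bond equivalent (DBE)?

Molecular formula from the SMILES: C12H15ClO2.
DoU = (2C + 2 + N − H − X)/2 = (2·12 + 2 + 0 − 15 − 1)/2 = 10/2 = 5.
(Structurally: 1 ring(s) + 4 π bond(s) = 5.)

5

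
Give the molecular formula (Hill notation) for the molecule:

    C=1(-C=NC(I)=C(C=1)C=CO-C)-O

Heavy atoms from the SMILES: 8 C, 1 I, 1 N, 2 O.
Implicit hydrogens by atom environment:
  3 × C (aromatic): no H
  2 × C (aromatic): 1 H each → 2
  2 × C: 1 H each → 2
  1 × C: 3 H
  1 × I: no H
  1 × N (aromatic): no H
  1 × O: 1 H
  1 × O: no H
  Total hydrogens = 8.
Molecular formula: C8H8INO2

C8H8INO2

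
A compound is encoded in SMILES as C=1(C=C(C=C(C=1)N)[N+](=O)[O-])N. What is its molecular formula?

Heavy atoms from the SMILES: 6 C, 3 N, 2 O.
Implicit hydrogens by atom environment:
  3 × C (aromatic): 1 H each → 3
  3 × C (aromatic): no H
  2 × N: 2 H each → 4
  1 × N (charge +1): no H
  1 × O: no H
  1 × O (charge -1): no H
  Total hydrogens = 7.
Molecular formula: C6H7N3O2

C6H7N3O2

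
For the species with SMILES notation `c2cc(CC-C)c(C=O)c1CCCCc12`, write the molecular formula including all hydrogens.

C14H18O

Heavy atoms from the SMILES: 14 C, 1 O.
Implicit hydrogens by atom environment:
  6 × C: 2 H each → 12
  4 × C (aromatic): no H
  2 × C (aromatic): 1 H each → 2
  1 × C: 3 H
  1 × C: 1 H
  1 × O: no H
  Total hydrogens = 18.
Molecular formula: C14H18O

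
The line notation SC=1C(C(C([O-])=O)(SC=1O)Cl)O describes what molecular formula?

C5H4ClO4S2-

Heavy atoms from the SMILES: 5 C, 1 Cl, 4 O, 2 S.
Implicit hydrogens by atom environment:
  4 × C: no H
  2 × O: 1 H each → 2
  1 × C: 1 H
  1 × Cl: no H
  1 × O: no H
  1 × O (charge -1): no H
  1 × S: 1 H
  1 × S: no H
  Total hydrogens = 4.
Net charge -1.
Molecular formula: C5H4ClO4S2-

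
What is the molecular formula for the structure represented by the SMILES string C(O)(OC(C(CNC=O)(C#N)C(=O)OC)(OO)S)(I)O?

Heavy atoms from the SMILES: 8 C, 1 I, 2 N, 8 O, 1 S.
Implicit hydrogens by atom environment:
  5 × C: no H
  5 × O: no H
  3 × O: 1 H each → 3
  1 × C: 3 H
  1 × C: 2 H
  1 × C: 1 H
  1 × I: no H
  1 × N: 1 H
  1 × N: no H
  1 × S: 1 H
  Total hydrogens = 11.
Molecular formula: C8H11IN2O8S

C8H11IN2O8S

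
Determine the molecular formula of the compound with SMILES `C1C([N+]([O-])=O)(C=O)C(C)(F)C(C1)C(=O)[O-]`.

Heavy atoms from the SMILES: 8 C, 1 F, 1 N, 5 O.
Implicit hydrogens by atom environment:
  3 × C: no H
  3 × O: no H
  2 × C: 2 H each → 4
  2 × C: 1 H each → 2
  2 × O (charge -1): no H
  1 × C: 3 H
  1 × F: no H
  1 × N (charge +1): no H
  Total hydrogens = 9.
Net charge -1.
Molecular formula: C8H9FNO5-

C8H9FNO5-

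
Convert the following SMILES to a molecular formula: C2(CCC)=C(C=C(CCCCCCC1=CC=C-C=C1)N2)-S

C19H27NS

Heavy atoms from the SMILES: 19 C, 1 N, 1 S.
Implicit hydrogens by atom environment:
  8 × C: 2 H each → 16
  6 × C (aromatic): 1 H each → 6
  4 × C (aromatic): no H
  1 × C: 3 H
  1 × N (aromatic): 1 H
  1 × S: 1 H
  Total hydrogens = 27.
Molecular formula: C19H27NS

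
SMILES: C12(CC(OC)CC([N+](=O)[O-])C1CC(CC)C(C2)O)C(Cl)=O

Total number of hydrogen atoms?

Hydrogens are implicit in SMILES; fill each atom to its normal valence:
  5 × C: 2 H each → 10
  5 × C: 1 H each → 5
  3 × O: no H
  2 × C: 3 H each → 6
  2 × C: no H
  1 × Cl: no H
  1 × N (charge +1): no H
  1 × O: 1 H
  1 × O (charge -1): no H
  Total hydrogens = 22.

22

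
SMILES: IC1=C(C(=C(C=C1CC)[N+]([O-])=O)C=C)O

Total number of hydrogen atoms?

10

Hydrogens are implicit in SMILES; fill each atom to its normal valence:
  5 × C (aromatic): no H
  2 × C: 2 H each → 4
  1 × C: 3 H
  1 × C (aromatic): 1 H
  1 × C: 1 H
  1 × I: no H
  1 × N (charge +1): no H
  1 × O: 1 H
  1 × O: no H
  1 × O (charge -1): no H
  Total hydrogens = 10.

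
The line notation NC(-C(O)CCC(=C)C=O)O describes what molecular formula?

C7H13NO3

Heavy atoms from the SMILES: 7 C, 1 N, 3 O.
Implicit hydrogens by atom environment:
  3 × C: 2 H each → 6
  3 × C: 1 H each → 3
  2 × O: 1 H each → 2
  1 × C: no H
  1 × N: 2 H
  1 × O: no H
  Total hydrogens = 13.
Molecular formula: C7H13NO3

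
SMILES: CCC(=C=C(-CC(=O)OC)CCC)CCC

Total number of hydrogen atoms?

Hydrogens are implicit in SMILES; fill each atom to its normal valence:
  6 × C: 2 H each → 12
  4 × C: 3 H each → 12
  4 × C: no H
  2 × O: no H
  Total hydrogens = 24.

24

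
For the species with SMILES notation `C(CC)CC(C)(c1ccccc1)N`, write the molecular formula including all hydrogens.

Heavy atoms from the SMILES: 12 C, 1 N.
Implicit hydrogens by atom environment:
  5 × C (aromatic): 1 H each → 5
  3 × C: 2 H each → 6
  2 × C: 3 H each → 6
  1 × C: no H
  1 × C (aromatic): no H
  1 × N: 2 H
  Total hydrogens = 19.
Molecular formula: C12H19N

C12H19N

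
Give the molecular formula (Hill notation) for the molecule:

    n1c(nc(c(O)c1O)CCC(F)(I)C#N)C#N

C9H6FIN4O2

Heavy atoms from the SMILES: 9 C, 1 F, 1 I, 4 N, 2 O.
Implicit hydrogens by atom environment:
  4 × C (aromatic): no H
  3 × C: no H
  2 × C: 2 H each → 4
  2 × N (aromatic): no H
  2 × N: no H
  2 × O: 1 H each → 2
  1 × F: no H
  1 × I: no H
  Total hydrogens = 6.
Molecular formula: C9H6FIN4O2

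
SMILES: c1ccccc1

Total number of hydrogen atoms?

6

Hydrogens are implicit in SMILES; fill each atom to its normal valence:
  6 × C (aromatic): 1 H each → 6
  Total hydrogens = 6.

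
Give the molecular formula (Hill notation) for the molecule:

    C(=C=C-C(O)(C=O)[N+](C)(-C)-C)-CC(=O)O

C10H16NO4+

Heavy atoms from the SMILES: 10 C, 1 N, 4 O.
Implicit hydrogens by atom environment:
  3 × C: 3 H each → 9
  3 × C: 1 H each → 3
  3 × C: no H
  2 × O: 1 H each → 2
  2 × O: no H
  1 × C: 2 H
  1 × N (charge +1): no H
  Total hydrogens = 16.
Net charge +1.
Molecular formula: C10H16NO4+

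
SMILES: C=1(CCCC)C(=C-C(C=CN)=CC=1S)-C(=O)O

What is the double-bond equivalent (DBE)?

6

Molecular formula from the SMILES: C13H17NO2S.
DoU = (2C + 2 + N − H − X)/2 = (2·13 + 2 + 1 − 17 − 0)/2 = 12/2 = 6.
(Structurally: 1 ring(s) + 5 π bond(s) = 6.)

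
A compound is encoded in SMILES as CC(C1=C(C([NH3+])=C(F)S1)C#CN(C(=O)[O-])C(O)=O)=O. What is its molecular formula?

Heavy atoms from the SMILES: 10 C, 1 F, 2 N, 5 O, 1 S.
Implicit hydrogens by atom environment:
  5 × C: no H
  4 × C (aromatic): no H
  3 × O: no H
  1 × C: 3 H
  1 × F: no H
  1 × N (charge +1): 3 H
  1 × N: no H
  1 × O: 1 H
  1 × O (charge -1): no H
  1 × S (aromatic): no H
  Total hydrogens = 7.
Molecular formula: C10H7FN2O5S

C10H7FN2O5S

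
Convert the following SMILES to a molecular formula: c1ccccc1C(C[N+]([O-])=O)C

C9H11NO2

Heavy atoms from the SMILES: 9 C, 1 N, 2 O.
Implicit hydrogens by atom environment:
  5 × C (aromatic): 1 H each → 5
  1 × C: 3 H
  1 × C: 2 H
  1 × C: 1 H
  1 × C (aromatic): no H
  1 × N (charge +1): no H
  1 × O: no H
  1 × O (charge -1): no H
  Total hydrogens = 11.
Molecular formula: C9H11NO2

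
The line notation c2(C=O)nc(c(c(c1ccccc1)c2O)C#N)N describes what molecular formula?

C13H9N3O2

Heavy atoms from the SMILES: 13 C, 3 N, 2 O.
Implicit hydrogens by atom environment:
  6 × C (aromatic): no H
  5 × C (aromatic): 1 H each → 5
  1 × C: 1 H
  1 × C: no H
  1 × N: 2 H
  1 × N (aromatic): no H
  1 × N: no H
  1 × O: 1 H
  1 × O: no H
  Total hydrogens = 9.
Molecular formula: C13H9N3O2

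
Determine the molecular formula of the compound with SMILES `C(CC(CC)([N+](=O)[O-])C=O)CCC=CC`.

Heavy atoms from the SMILES: 11 C, 1 N, 3 O.
Implicit hydrogens by atom environment:
  5 × C: 2 H each → 10
  3 × C: 1 H each → 3
  2 × C: 3 H each → 6
  2 × O: no H
  1 × C: no H
  1 × N (charge +1): no H
  1 × O (charge -1): no H
  Total hydrogens = 19.
Molecular formula: C11H19NO3

C11H19NO3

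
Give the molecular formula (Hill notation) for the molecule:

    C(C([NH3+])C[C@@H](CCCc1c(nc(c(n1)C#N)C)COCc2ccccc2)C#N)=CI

Heavy atoms from the SMILES: 23 C, 1 I, 5 N, 1 O.
Implicit hydrogens by atom environment:
  6 × C: 2 H each → 12
  5 × C (aromatic): 1 H each → 5
  5 × C (aromatic): no H
  4 × C: 1 H each → 4
  2 × C: no H
  2 × N (aromatic): no H
  2 × N: no H
  1 × C: 3 H
  1 × I: no H
  1 × N (charge +1): 3 H
  1 × O: no H
  Total hydrogens = 27.
Net charge +1.
Molecular formula: C23H27IN5O+

C23H27IN5O+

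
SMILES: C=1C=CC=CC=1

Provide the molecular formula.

Heavy atoms from the SMILES: 6 C.
Implicit hydrogens by atom environment:
  6 × C (aromatic): 1 H each → 6
  Total hydrogens = 6.
Molecular formula: C6H6

C6H6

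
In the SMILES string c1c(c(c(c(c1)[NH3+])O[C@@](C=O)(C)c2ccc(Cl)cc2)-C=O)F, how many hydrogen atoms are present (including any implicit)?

14

Hydrogens are implicit in SMILES; fill each atom to its normal valence:
  6 × C (aromatic): 1 H each → 6
  6 × C (aromatic): no H
  3 × O: no H
  2 × C: 1 H each → 2
  1 × C: 3 H
  1 × C: no H
  1 × Cl: no H
  1 × F: no H
  1 × N (charge +1): 3 H
  Total hydrogens = 14.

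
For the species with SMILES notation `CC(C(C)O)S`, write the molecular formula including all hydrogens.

Heavy atoms from the SMILES: 4 C, 1 O, 1 S.
Implicit hydrogens by atom environment:
  2 × C: 3 H each → 6
  2 × C: 1 H each → 2
  1 × O: 1 H
  1 × S: 1 H
  Total hydrogens = 10.
Molecular formula: C4H10OS

C4H10OS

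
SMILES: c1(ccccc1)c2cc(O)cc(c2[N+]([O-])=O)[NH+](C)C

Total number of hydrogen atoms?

15

Hydrogens are implicit in SMILES; fill each atom to its normal valence:
  7 × C (aromatic): 1 H each → 7
  5 × C (aromatic): no H
  2 × C: 3 H each → 6
  1 × N (charge +1): 1 H
  1 × N (charge +1): no H
  1 × O: 1 H
  1 × O: no H
  1 × O (charge -1): no H
  Total hydrogens = 15.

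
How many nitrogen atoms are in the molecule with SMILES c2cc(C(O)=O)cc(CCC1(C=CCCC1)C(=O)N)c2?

The symbol for nitrogen appears 1 time in the SMILES.

1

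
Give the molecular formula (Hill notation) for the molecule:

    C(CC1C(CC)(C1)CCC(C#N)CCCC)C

C16H29N

Heavy atoms from the SMILES: 16 C, 1 N.
Implicit hydrogens by atom environment:
  9 × C: 2 H each → 18
  3 × C: 3 H each → 9
  2 × C: 1 H each → 2
  2 × C: no H
  1 × N: no H
  Total hydrogens = 29.
Molecular formula: C16H29N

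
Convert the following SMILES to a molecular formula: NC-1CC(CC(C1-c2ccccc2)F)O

C12H16FNO

Heavy atoms from the SMILES: 12 C, 1 F, 1 N, 1 O.
Implicit hydrogens by atom environment:
  5 × C (aromatic): 1 H each → 5
  4 × C: 1 H each → 4
  2 × C: 2 H each → 4
  1 × C (aromatic): no H
  1 × F: no H
  1 × N: 2 H
  1 × O: 1 H
  Total hydrogens = 16.
Molecular formula: C12H16FNO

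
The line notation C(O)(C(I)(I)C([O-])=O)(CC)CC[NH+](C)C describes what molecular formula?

C9H17I2NO3

Heavy atoms from the SMILES: 9 C, 2 I, 1 N, 3 O.
Implicit hydrogens by atom environment:
  3 × C: 3 H each → 9
  3 × C: 2 H each → 6
  3 × C: no H
  2 × I: no H
  1 × N (charge +1): 1 H
  1 × O: 1 H
  1 × O: no H
  1 × O (charge -1): no H
  Total hydrogens = 17.
Molecular formula: C9H17I2NO3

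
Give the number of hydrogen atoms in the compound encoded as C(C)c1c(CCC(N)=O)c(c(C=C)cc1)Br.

Hydrogens are implicit in SMILES; fill each atom to its normal valence:
  4 × C: 2 H each → 8
  4 × C (aromatic): no H
  2 × C (aromatic): 1 H each → 2
  1 × Br: no H
  1 × C: 3 H
  1 × C: 1 H
  1 × C: no H
  1 × N: 2 H
  1 × O: no H
  Total hydrogens = 16.

16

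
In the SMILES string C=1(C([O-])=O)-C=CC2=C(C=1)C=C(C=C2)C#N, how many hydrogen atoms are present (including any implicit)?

6

Hydrogens are implicit in SMILES; fill each atom to its normal valence:
  6 × C (aromatic): 1 H each → 6
  4 × C (aromatic): no H
  2 × C: no H
  1 × N: no H
  1 × O: no H
  1 × O (charge -1): no H
  Total hydrogens = 6.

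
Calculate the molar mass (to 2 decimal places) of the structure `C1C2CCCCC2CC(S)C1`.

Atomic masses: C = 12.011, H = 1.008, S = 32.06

170.31

Molecular formula: C10H18S.
M = 10×12.011 + 18×1.008 + 1×32.06 = 170.31 g/mol.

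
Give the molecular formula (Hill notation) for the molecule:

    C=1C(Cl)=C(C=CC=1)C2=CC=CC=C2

C12H9Cl

Heavy atoms from the SMILES: 12 C, 1 Cl.
Implicit hydrogens by atom environment:
  9 × C (aromatic): 1 H each → 9
  3 × C (aromatic): no H
  1 × Cl: no H
  Total hydrogens = 9.
Molecular formula: C12H9Cl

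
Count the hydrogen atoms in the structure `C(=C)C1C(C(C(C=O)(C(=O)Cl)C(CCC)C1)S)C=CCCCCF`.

Hydrogens are implicit in SMILES; fill each atom to its normal valence:
  8 × C: 2 H each → 16
  8 × C: 1 H each → 8
  2 × C: no H
  2 × O: no H
  1 × C: 3 H
  1 × Cl: no H
  1 × F: no H
  1 × S: 1 H
  Total hydrogens = 28.

28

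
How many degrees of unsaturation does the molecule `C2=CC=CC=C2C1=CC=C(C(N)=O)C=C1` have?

Molecular formula from the SMILES: C13H11NO.
DoU = (2C + 2 + N − H − X)/2 = (2·13 + 2 + 1 − 11 − 0)/2 = 18/2 = 9.
(Structurally: 2 ring(s) + 7 π bond(s) = 9.)

9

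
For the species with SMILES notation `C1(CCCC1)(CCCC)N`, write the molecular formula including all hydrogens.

C9H19N

Heavy atoms from the SMILES: 9 C, 1 N.
Implicit hydrogens by atom environment:
  7 × C: 2 H each → 14
  1 × C: 3 H
  1 × C: no H
  1 × N: 2 H
  Total hydrogens = 19.
Molecular formula: C9H19N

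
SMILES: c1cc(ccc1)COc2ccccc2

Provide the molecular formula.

Heavy atoms from the SMILES: 13 C, 1 O.
Implicit hydrogens by atom environment:
  10 × C (aromatic): 1 H each → 10
  2 × C (aromatic): no H
  1 × C: 2 H
  1 × O: no H
  Total hydrogens = 12.
Molecular formula: C13H12O

C13H12O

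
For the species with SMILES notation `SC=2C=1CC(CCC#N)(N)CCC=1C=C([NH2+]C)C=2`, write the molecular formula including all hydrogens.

C14H20N3S+

Heavy atoms from the SMILES: 14 C, 3 N, 1 S.
Implicit hydrogens by atom environment:
  5 × C: 2 H each → 10
  4 × C (aromatic): no H
  2 × C (aromatic): 1 H each → 2
  2 × C: no H
  1 × C: 3 H
  1 × N (charge +1): 2 H
  1 × N: 2 H
  1 × N: no H
  1 × S: 1 H
  Total hydrogens = 20.
Net charge +1.
Molecular formula: C14H20N3S+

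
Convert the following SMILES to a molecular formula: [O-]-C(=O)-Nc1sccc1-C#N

Heavy atoms from the SMILES: 6 C, 2 N, 2 O, 1 S.
Implicit hydrogens by atom environment:
  2 × C (aromatic): 1 H each → 2
  2 × C (aromatic): no H
  2 × C: no H
  1 × N: 1 H
  1 × N: no H
  1 × O: no H
  1 × O (charge -1): no H
  1 × S (aromatic): no H
  Total hydrogens = 3.
Net charge -1.
Molecular formula: C6H3N2O2S-

C6H3N2O2S-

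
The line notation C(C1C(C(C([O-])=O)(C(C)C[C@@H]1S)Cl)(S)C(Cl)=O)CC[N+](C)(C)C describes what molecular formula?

C15H25Cl2NO3S2

Heavy atoms from the SMILES: 15 C, 2 Cl, 1 N, 3 O, 2 S.
Implicit hydrogens by atom environment:
  4 × C: 3 H each → 12
  4 × C: 2 H each → 8
  4 × C: no H
  3 × C: 1 H each → 3
  2 × Cl: no H
  2 × O: no H
  2 × S: 1 H each → 2
  1 × N (charge +1): no H
  1 × O (charge -1): no H
  Total hydrogens = 25.
Molecular formula: C15H25Cl2NO3S2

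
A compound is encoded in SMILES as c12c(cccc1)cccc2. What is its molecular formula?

Heavy atoms from the SMILES: 10 C.
Implicit hydrogens by atom environment:
  8 × C (aromatic): 1 H each → 8
  2 × C (aromatic): no H
  Total hydrogens = 8.
Molecular formula: C10H8

C10H8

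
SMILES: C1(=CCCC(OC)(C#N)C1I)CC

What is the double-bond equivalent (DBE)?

4

Molecular formula from the SMILES: C10H14INO.
DoU = (2C + 2 + N − H − X)/2 = (2·10 + 2 + 1 − 14 − 1)/2 = 8/2 = 4.
(Structurally: 1 ring(s) + 3 π bond(s) = 4.)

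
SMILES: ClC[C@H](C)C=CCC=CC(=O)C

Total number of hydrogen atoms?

15

Hydrogens are implicit in SMILES; fill each atom to its normal valence:
  5 × C: 1 H each → 5
  2 × C: 3 H each → 6
  2 × C: 2 H each → 4
  1 × C: no H
  1 × Cl: no H
  1 × O: no H
  Total hydrogens = 15.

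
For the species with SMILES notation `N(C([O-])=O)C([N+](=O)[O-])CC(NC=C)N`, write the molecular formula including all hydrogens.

C6H11N4O4-

Heavy atoms from the SMILES: 6 C, 4 N, 4 O.
Implicit hydrogens by atom environment:
  3 × C: 1 H each → 3
  2 × C: 2 H each → 4
  2 × N: 1 H each → 2
  2 × O: no H
  2 × O (charge -1): no H
  1 × C: no H
  1 × N: 2 H
  1 × N (charge +1): no H
  Total hydrogens = 11.
Net charge -1.
Molecular formula: C6H11N4O4-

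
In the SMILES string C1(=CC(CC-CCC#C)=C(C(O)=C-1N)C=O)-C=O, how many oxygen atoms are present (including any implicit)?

3

The symbol for oxygen appears 3 times in the SMILES.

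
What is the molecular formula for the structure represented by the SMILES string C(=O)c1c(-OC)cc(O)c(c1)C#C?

Heavy atoms from the SMILES: 10 C, 3 O.
Implicit hydrogens by atom environment:
  4 × C (aromatic): no H
  2 × C (aromatic): 1 H each → 2
  2 × C: 1 H each → 2
  2 × O: no H
  1 × C: 3 H
  1 × C: no H
  1 × O: 1 H
  Total hydrogens = 8.
Molecular formula: C10H8O3

C10H8O3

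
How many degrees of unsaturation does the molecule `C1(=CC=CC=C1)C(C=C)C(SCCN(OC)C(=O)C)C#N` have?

Molecular formula from the SMILES: C16H20N2O2S.
DoU = (2C + 2 + N − H − X)/2 = (2·16 + 2 + 2 − 20 − 0)/2 = 16/2 = 8.
(Structurally: 1 ring(s) + 7 π bond(s) = 8.)

8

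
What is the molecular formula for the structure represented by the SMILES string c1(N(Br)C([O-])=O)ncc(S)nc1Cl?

Heavy atoms from the SMILES: 1 Br, 5 C, 1 Cl, 3 N, 2 O, 1 S.
Implicit hydrogens by atom environment:
  3 × C (aromatic): no H
  2 × N (aromatic): no H
  1 × Br: no H
  1 × C (aromatic): 1 H
  1 × C: no H
  1 × Cl: no H
  1 × N: no H
  1 × O: no H
  1 × O (charge -1): no H
  1 × S: 1 H
  Total hydrogens = 2.
Net charge -1.
Molecular formula: C5H2BrClN3O2S-

C5H2BrClN3O2S-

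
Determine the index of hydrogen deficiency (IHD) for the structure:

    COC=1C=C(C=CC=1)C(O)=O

5

Molecular formula from the SMILES: C8H8O3.
DoU = (2C + 2 + N − H − X)/2 = (2·8 + 2 + 0 − 8 − 0)/2 = 10/2 = 5.
(Structurally: 1 ring(s) + 4 π bond(s) = 5.)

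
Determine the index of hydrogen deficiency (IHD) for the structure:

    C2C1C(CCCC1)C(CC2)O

2

Molecular formula from the SMILES: C10H18O.
DoU = (2C + 2 + N − H − X)/2 = (2·10 + 2 + 0 − 18 − 0)/2 = 4/2 = 2.
(Structurally: 2 ring(s) + 0 π bond(s) = 2.)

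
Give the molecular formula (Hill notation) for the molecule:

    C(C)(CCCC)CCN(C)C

Heavy atoms from the SMILES: 10 C, 1 N.
Implicit hydrogens by atom environment:
  5 × C: 2 H each → 10
  4 × C: 3 H each → 12
  1 × C: 1 H
  1 × N: no H
  Total hydrogens = 23.
Molecular formula: C10H23N

C10H23N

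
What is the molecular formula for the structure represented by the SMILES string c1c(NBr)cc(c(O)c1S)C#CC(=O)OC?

Heavy atoms from the SMILES: 1 Br, 10 C, 1 N, 3 O, 1 S.
Implicit hydrogens by atom environment:
  4 × C (aromatic): no H
  3 × C: no H
  2 × C (aromatic): 1 H each → 2
  2 × O: no H
  1 × Br: no H
  1 × C: 3 H
  1 × N: 1 H
  1 × O: 1 H
  1 × S: 1 H
  Total hydrogens = 8.
Molecular formula: C10H8BrNO3S

C10H8BrNO3S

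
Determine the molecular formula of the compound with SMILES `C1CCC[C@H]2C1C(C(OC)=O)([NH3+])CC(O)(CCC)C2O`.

Heavy atoms from the SMILES: 15 C, 1 N, 4 O.
Implicit hydrogens by atom environment:
  7 × C: 2 H each → 14
  3 × C: 1 H each → 3
  3 × C: no H
  2 × C: 3 H each → 6
  2 × O: 1 H each → 2
  2 × O: no H
  1 × N (charge +1): 3 H
  Total hydrogens = 28.
Net charge +1.
Molecular formula: C15H28NO4+

C15H28NO4+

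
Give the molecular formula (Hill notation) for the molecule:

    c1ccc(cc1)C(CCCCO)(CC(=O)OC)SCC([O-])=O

C16H21O5S-

Heavy atoms from the SMILES: 16 C, 5 O, 1 S.
Implicit hydrogens by atom environment:
  6 × C: 2 H each → 12
  5 × C (aromatic): 1 H each → 5
  3 × C: no H
  3 × O: no H
  1 × C: 3 H
  1 × C (aromatic): no H
  1 × O: 1 H
  1 × O (charge -1): no H
  1 × S: no H
  Total hydrogens = 21.
Net charge -1.
Molecular formula: C16H21O5S-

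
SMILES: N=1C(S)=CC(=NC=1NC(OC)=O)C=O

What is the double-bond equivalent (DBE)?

Molecular formula from the SMILES: C7H7N3O3S.
DoU = (2C + 2 + N − H − X)/2 = (2·7 + 2 + 3 − 7 − 0)/2 = 12/2 = 6.
(Structurally: 1 ring(s) + 5 π bond(s) = 6.)

6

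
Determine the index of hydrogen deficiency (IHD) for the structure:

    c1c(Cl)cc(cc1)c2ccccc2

8

Molecular formula from the SMILES: C12H9Cl.
DoU = (2C + 2 + N − H − X)/2 = (2·12 + 2 + 0 − 9 − 1)/2 = 16/2 = 8.
(Structurally: 2 ring(s) + 6 π bond(s) = 8.)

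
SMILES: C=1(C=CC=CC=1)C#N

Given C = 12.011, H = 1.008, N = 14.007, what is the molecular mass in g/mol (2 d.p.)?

Molecular formula: C7H5N.
M = 7×12.011 + 5×1.008 + 1×14.007 = 103.12 g/mol.

103.12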